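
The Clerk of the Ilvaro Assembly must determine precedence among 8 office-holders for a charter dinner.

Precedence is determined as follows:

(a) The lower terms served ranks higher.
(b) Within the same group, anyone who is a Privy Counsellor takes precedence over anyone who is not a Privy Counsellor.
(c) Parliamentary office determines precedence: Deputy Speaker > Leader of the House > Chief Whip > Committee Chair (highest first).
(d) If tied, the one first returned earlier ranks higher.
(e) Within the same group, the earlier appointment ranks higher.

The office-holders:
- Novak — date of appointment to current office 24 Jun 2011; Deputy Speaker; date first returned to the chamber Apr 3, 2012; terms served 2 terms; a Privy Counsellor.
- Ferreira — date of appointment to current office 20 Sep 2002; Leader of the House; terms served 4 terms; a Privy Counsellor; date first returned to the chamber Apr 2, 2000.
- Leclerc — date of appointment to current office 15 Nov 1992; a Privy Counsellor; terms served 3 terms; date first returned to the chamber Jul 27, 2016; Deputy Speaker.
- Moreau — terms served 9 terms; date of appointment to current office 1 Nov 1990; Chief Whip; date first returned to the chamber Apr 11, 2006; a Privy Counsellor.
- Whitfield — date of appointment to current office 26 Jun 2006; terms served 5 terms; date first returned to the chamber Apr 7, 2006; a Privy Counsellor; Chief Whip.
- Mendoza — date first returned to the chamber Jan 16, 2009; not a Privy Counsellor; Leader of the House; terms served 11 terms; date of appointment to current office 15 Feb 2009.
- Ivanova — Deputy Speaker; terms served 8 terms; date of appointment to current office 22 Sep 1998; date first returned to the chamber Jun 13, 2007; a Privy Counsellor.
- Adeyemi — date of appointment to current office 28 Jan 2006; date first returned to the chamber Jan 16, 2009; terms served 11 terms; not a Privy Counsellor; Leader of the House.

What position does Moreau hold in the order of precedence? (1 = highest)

By terms served (lower first): Novak (2 terms); then Leclerc (3 terms); then Ferreira (4 terms); then Whitfield (5 terms); then Ivanova (8 terms); then Moreau (9 terms); then Adeyemi and Mendoza (both 11 terms).
Adeyemi and Mendoza are each not a Privy Counsellor, so the next rule applies.
Adeyemi and Mendoza are each Leader of the House, so the next rule applies.
Adeyemi and Mendoza both have date first returned to the chamber Jan 16, 2009, so the next rule applies.
Among Adeyemi and Mendoza, by date of appointment to current office (earlier first): Adeyemi (28 Jan 2006) before Mendoza (15 Feb 2009).
Order: Novak, Leclerc, Ferreira, Whitfield, Ivanova, Moreau, Adeyemi, Mendoza. So position 6.

6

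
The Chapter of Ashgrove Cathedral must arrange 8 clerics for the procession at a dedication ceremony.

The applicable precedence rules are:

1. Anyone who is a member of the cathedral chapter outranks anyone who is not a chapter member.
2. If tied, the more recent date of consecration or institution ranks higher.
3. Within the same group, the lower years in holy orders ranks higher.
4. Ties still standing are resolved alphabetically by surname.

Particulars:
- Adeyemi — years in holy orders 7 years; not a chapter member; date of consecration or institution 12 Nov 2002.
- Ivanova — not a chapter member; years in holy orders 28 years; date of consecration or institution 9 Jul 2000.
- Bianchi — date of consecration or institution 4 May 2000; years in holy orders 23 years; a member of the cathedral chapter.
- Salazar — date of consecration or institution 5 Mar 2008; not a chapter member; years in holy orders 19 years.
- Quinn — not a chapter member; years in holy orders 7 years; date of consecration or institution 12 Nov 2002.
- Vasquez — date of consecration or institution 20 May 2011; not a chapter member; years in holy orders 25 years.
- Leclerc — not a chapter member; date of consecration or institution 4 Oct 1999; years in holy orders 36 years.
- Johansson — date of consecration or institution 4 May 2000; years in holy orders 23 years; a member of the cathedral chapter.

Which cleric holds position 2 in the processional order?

Johansson

By the first rule: Bianchi and Johansson (both a member of the cathedral chapter); then Vasquez, Salazar, Adeyemi, Quinn, Ivanova and Leclerc (each not a chapter member).
Bianchi and Johansson both have date of consecration or institution 4 May 2000, so the next rule applies.
Bianchi and Johansson both have years in holy orders 23 years, so the next rule applies.
Among Bianchi and Johansson, alphabetically by surname: Bianchi before Johansson.
Among Vasquez, Salazar, Adeyemi, Quinn, Ivanova and Leclerc, by date of consecration or institution (later first): Vasquez (20 May 2011) before Salazar (5 Mar 2008) before Adeyemi and Quinn (12 Nov 2002) before Ivanova (9 Jul 2000) before Leclerc (4 Oct 1999).
Adeyemi and Quinn both have years in holy orders 7 years, so the next rule applies.
Among Adeyemi and Quinn, alphabetically by surname: Adeyemi before Quinn.
Order: Bianchi, Johansson, Vasquez, Salazar, Adeyemi, Quinn, Ivanova, Leclerc.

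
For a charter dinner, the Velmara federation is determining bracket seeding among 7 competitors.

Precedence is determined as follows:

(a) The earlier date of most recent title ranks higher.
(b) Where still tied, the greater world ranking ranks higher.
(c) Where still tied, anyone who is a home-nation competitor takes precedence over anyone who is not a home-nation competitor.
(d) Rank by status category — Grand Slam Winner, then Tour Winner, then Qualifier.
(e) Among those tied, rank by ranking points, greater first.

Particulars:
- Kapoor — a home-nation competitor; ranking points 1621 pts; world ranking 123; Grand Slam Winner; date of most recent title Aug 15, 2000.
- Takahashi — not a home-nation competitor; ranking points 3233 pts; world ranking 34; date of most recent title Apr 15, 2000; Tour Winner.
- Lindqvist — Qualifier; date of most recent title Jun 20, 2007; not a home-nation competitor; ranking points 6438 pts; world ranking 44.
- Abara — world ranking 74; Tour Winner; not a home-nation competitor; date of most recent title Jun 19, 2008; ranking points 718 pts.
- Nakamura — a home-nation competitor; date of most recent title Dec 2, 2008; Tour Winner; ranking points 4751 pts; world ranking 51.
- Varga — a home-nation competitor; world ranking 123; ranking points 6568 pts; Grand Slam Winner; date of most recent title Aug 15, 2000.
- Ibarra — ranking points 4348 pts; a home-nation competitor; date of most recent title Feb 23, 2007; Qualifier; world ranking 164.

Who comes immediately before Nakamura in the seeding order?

By date of most recent title (earlier first): Takahashi (Apr 15, 2000); then Varga and Kapoor (both Aug 15, 2000); then Ibarra (Feb 23, 2007); then Lindqvist (Jun 20, 2007); then Abara (Jun 19, 2008); then Nakamura (Dec 2, 2008).
Varga and Kapoor both have world ranking 123, so the next rule applies.
Varga and Kapoor are each a home-nation competitor, so the next rule applies.
Varga and Kapoor are each Grand Slam Winner, so the next rule applies.
Among Varga and Kapoor, by ranking points (higher first): Varga (6568 pts) before Kapoor (1621 pts).
Order: Takahashi, Varga, Kapoor, Ibarra, Lindqvist, Abara, Nakamura.

Abara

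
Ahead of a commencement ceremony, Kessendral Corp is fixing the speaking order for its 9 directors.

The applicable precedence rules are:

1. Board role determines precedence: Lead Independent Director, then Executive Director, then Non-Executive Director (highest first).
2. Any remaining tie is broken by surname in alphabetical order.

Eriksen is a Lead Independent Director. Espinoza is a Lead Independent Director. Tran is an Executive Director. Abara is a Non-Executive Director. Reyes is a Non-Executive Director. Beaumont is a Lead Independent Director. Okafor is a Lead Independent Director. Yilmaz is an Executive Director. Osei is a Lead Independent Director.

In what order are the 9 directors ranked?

By board role: Beaumont, Eriksen, Espinoza, Okafor and Osei (Lead Independent Director); then Tran and Yilmaz (Executive Director); then Abara and Reyes (Non-Executive Director).
Among Beaumont, Eriksen, Espinoza, Okafor and Osei, alphabetically by surname: Beaumont before Eriksen before Espinoza before Okafor before Osei.
Among Tran and Yilmaz, alphabetically by surname: Tran before Yilmaz.
Among Abara and Reyes, alphabetically by surname: Abara before Reyes.
Full order: Beaumont, Eriksen, Espinoza, Okafor, Osei, Tran, Yilmaz, Abara, Reyes.

Beaumont, Eriksen, Espinoza, Okafor, Osei, Tran, Yilmaz, Abara, Reyes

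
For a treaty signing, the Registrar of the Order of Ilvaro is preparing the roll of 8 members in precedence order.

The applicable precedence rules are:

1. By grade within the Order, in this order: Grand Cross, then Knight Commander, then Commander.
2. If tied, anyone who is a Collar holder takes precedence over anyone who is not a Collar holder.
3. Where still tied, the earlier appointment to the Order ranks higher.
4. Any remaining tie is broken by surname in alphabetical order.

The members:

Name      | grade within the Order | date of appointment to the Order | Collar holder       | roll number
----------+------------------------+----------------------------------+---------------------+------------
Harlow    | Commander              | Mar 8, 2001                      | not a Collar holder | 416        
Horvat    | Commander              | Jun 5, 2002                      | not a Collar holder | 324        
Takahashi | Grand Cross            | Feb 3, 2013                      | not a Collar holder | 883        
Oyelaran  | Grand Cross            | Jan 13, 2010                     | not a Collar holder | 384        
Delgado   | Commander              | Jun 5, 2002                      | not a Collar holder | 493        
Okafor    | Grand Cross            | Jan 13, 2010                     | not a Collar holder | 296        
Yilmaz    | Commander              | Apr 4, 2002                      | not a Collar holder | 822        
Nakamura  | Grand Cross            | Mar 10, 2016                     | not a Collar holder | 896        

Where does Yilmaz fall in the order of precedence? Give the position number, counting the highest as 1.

By grade within the Order: Okafor, Oyelaran, Takahashi and Nakamura (Grand Cross); then Harlow, Yilmaz, Delgado and Horvat (Commander).
Okafor, Oyelaran, Takahashi and Nakamura are each not a Collar holder, so the next rule applies.
Among Okafor, Oyelaran, Takahashi and Nakamura, by date of appointment to the Order (earlier first): Okafor and Oyelaran (Jan 13, 2010) before Takahashi (Feb 3, 2013) before Nakamura (Mar 10, 2016).
Among Okafor and Oyelaran, alphabetically by surname: Okafor before Oyelaran.
Harlow, Yilmaz, Delgado and Horvat are each not a Collar holder, so the next rule applies.
Among Harlow, Yilmaz, Delgado and Horvat, by date of appointment to the Order (earlier first): Harlow (Mar 8, 2001) before Yilmaz (Apr 4, 2002) before Delgado and Horvat (Jun 5, 2002).
Among Delgado and Horvat, alphabetically by surname: Delgado before Horvat.
Order: Okafor, Oyelaran, Takahashi, Nakamura, Harlow, Yilmaz, Delgado, Horvat. So position 6.

6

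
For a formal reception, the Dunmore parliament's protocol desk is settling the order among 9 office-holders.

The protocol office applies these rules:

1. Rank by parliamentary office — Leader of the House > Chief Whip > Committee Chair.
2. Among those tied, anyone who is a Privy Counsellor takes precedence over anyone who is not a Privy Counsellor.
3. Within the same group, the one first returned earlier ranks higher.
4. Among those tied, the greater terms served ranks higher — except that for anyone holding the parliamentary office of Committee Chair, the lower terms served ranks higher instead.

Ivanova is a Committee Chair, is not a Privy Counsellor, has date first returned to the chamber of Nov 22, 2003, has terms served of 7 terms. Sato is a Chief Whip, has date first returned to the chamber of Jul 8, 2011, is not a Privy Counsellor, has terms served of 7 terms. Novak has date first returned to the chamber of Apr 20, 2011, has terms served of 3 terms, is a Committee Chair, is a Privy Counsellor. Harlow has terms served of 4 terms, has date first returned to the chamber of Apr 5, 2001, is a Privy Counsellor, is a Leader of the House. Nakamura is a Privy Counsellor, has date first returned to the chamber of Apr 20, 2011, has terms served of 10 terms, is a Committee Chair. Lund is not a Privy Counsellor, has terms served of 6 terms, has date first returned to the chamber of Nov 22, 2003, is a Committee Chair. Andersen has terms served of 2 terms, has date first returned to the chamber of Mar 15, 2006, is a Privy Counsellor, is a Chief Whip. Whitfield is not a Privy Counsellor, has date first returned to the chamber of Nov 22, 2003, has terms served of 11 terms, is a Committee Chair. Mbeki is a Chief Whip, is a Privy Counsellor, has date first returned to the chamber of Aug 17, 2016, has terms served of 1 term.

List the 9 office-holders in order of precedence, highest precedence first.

Harlow, Andersen, Mbeki, Sato, Novak, Nakamura, Lund, Ivanova, Whitfield

By parliamentary office: Harlow (Leader of the House); then Andersen, Mbeki and Sato (Chief Whip); then Novak, Nakamura, Lund, Ivanova and Whitfield (Committee Chair).
Among Andersen, Mbeki and Sato, a Privy Counsellor before not a Privy Counsellor: Andersen and Mbeki (a Privy Counsellor) before Sato (not a Privy Counsellor).
Among Andersen and Mbeki, by date first returned to the chamber (earlier first): Andersen (Mar 15, 2006) before Mbeki (Aug 17, 2016).
Among Novak, Nakamura, Lund, Ivanova and Whitfield, a Privy Counsellor before not a Privy Counsellor: Novak and Nakamura (a Privy Counsellor) before Lund, Ivanova and Whitfield (not a Privy Counsellor).
Novak and Nakamura both have date first returned to the chamber Apr 20, 2011, so the next rule applies.
Among Novak and Nakamura, by terms served (lower first) (reversed rule for this group): Novak (3 terms) before Nakamura (10 terms).
Lund, Ivanova and Whitfield all have date first returned to the chamber Nov 22, 2003, so the next rule applies.
Among Lund, Ivanova and Whitfield, by terms served (lower first) (reversed rule for this group): Lund (6 terms) before Ivanova (7 terms) before Whitfield (11 terms).
Full order: Harlow, Andersen, Mbeki, Sato, Novak, Nakamura, Lund, Ivanova, Whitfield.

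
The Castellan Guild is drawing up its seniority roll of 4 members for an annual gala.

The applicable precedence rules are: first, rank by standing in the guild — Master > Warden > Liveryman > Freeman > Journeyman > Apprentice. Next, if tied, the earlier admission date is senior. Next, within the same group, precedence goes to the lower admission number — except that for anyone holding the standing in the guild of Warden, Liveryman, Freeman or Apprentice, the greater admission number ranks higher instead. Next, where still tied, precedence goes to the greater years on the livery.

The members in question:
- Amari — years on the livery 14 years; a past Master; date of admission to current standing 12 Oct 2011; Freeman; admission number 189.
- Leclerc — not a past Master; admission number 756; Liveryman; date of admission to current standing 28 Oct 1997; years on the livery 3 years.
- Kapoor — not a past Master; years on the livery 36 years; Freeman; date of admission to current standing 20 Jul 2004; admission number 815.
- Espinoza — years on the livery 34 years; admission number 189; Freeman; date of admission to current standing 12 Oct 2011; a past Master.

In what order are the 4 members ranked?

Leclerc, Kapoor, Espinoza, Amari

By standing in the guild: Leclerc (Liveryman); then Kapoor, Espinoza and Amari (Freeman).
Among Kapoor, Espinoza and Amari, by date of admission to current standing (earlier first): Kapoor (20 Jul 2004) before Espinoza and Amari (12 Oct 2011).
Espinoza and Amari both have admission number 189, so the next rule applies.
Among Espinoza and Amari, by years on the livery (higher first): Espinoza (34 years) before Amari (14 years).
Full order: Leclerc, Kapoor, Espinoza, Amari.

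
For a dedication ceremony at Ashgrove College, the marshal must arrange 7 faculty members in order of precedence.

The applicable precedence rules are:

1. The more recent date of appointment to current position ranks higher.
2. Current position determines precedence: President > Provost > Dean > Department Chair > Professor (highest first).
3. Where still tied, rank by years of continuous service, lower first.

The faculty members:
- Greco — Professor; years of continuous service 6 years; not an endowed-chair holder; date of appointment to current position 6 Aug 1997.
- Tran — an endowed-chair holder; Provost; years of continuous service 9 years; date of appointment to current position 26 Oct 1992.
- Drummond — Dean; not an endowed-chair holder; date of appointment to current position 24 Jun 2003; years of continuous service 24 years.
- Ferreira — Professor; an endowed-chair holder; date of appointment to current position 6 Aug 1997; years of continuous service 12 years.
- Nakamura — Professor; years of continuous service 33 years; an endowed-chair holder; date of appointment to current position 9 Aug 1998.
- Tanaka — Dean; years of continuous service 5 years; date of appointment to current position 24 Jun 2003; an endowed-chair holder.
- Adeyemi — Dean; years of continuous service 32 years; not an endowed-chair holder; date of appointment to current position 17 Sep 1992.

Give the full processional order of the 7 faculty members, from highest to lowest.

Tanaka, Drummond, Nakamura, Greco, Ferreira, Tran, Adeyemi

By date of appointment to current position (later first): Tanaka and Drummond (both 24 Jun 2003); then Nakamura (9 Aug 1998); then Greco and Ferreira (both 6 Aug 1997); then Tran (26 Oct 1992); then Adeyemi (17 Sep 1992).
Tanaka and Drummond are each Dean, so the next rule applies.
Among Tanaka and Drummond, by years of continuous service (lower first): Tanaka (5 years) before Drummond (24 years).
Greco and Ferreira are each Professor, so the next rule applies.
Among Greco and Ferreira, by years of continuous service (lower first): Greco (6 years) before Ferreira (12 years).
Full order: Tanaka, Drummond, Nakamura, Greco, Ferreira, Tran, Adeyemi.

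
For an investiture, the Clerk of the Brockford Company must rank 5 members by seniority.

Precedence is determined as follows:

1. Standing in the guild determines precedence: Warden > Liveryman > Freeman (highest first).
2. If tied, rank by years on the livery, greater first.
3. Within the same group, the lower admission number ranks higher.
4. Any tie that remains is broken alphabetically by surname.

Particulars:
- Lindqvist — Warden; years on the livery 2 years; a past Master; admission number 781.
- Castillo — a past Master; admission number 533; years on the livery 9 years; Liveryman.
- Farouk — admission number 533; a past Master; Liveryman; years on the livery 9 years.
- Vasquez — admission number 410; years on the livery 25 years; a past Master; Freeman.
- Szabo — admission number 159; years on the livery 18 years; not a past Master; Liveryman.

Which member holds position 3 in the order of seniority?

Castillo

By standing in the guild: Lindqvist (Warden); then Szabo, Castillo and Farouk (Liveryman); then Vasquez (Freeman).
Among Szabo, Castillo and Farouk, by years on the livery (higher first): Szabo (18 years) before Castillo and Farouk (9 years).
Castillo and Farouk both have admission number 533, so the next rule applies.
Among Castillo and Farouk, alphabetically by surname: Castillo before Farouk.
Order: Lindqvist, Szabo, Castillo, Farouk, Vasquez.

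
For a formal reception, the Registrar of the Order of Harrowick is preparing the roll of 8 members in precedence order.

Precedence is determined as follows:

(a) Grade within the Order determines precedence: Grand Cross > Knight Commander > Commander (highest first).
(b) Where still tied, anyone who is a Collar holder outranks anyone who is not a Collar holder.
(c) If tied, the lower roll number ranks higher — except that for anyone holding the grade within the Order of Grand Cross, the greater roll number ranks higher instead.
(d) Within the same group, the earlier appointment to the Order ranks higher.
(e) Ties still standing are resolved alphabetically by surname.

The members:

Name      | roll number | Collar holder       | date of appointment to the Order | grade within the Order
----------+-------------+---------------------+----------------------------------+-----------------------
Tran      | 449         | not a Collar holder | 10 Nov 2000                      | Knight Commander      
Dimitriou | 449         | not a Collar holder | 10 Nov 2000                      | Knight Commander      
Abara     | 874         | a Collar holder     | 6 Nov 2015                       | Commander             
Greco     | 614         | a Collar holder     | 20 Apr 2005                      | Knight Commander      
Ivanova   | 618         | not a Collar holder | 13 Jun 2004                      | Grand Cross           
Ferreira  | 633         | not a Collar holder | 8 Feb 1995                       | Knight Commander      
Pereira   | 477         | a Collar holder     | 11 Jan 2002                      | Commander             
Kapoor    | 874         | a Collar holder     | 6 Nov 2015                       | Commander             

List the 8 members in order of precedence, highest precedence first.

By grade within the Order: Ivanova (Grand Cross); then Greco, Dimitriou, Tran and Ferreira (Knight Commander); then Pereira, Abara and Kapoor (Commander).
Among Greco, Dimitriou, Tran and Ferreira, a Collar holder before not a Collar holder: Greco (a Collar holder) before Dimitriou, Tran and Ferreira (not a Collar holder).
Among Dimitriou, Tran and Ferreira, by roll number (lower first): Dimitriou and Tran (449) before Ferreira (633).
Dimitriou and Tran both have date of appointment to the Order 10 Nov 2000, so the next rule applies.
Among Dimitriou and Tran, alphabetically by surname: Dimitriou before Tran.
Pereira, Abara and Kapoor are each a Collar holder, so the next rule applies.
Among Pereira, Abara and Kapoor, by roll number (lower first): Pereira (477) before Abara and Kapoor (874).
Abara and Kapoor both have date of appointment to the Order 6 Nov 2015, so the next rule applies.
Among Abara and Kapoor, alphabetically by surname: Abara before Kapoor.
Full order: Ivanova, Greco, Dimitriou, Tran, Ferreira, Pereira, Abara, Kapoor.

Ivanova, Greco, Dimitriou, Tran, Ferreira, Pereira, Abara, Kapoor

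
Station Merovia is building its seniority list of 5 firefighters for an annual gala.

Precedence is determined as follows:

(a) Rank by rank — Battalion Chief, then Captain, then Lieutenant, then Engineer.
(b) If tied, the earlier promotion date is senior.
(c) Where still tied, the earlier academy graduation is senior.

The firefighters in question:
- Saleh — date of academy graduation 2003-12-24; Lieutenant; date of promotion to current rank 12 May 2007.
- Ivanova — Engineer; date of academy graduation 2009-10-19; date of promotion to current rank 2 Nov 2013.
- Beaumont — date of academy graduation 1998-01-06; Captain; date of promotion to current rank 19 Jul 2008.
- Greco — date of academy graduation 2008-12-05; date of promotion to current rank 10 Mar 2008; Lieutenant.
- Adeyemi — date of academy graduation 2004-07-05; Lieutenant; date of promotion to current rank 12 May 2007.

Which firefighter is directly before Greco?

Adeyemi

By rank: Beaumont (Captain); then Saleh, Adeyemi and Greco (Lieutenant); then Ivanova (Engineer).
Among Saleh, Adeyemi and Greco, by date of promotion to current rank (earlier first): Saleh and Adeyemi (12 May 2007) before Greco (10 Mar 2008).
Among Saleh and Adeyemi, by date of academy graduation (earlier first): Saleh (2003-12-24) before Adeyemi (2004-07-05).
Order: Beaumont, Saleh, Adeyemi, Greco, Ivanova.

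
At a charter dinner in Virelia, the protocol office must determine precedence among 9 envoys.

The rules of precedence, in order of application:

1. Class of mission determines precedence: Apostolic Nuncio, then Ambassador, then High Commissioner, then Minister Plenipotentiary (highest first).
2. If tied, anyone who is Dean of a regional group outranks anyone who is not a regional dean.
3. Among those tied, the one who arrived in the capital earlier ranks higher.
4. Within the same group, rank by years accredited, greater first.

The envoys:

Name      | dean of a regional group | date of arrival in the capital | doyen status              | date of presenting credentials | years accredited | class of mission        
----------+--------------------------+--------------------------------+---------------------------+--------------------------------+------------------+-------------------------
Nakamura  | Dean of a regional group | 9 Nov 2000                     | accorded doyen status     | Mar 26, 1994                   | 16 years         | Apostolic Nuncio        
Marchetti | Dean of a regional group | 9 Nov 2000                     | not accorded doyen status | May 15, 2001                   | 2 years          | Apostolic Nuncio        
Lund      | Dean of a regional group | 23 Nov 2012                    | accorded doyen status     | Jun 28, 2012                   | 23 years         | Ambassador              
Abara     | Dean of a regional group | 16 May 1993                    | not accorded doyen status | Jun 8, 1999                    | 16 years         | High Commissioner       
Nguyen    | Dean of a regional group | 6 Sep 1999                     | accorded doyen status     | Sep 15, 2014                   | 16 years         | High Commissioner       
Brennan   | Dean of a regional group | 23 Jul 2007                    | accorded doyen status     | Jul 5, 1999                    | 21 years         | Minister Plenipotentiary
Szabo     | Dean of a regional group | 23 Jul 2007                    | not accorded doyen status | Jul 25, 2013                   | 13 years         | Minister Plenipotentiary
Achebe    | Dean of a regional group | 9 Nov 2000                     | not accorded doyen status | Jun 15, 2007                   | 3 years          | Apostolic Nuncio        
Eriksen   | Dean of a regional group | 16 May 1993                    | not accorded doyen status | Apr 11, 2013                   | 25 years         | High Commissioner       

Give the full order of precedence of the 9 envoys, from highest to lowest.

By class of mission: Nakamura, Achebe and Marchetti (Apostolic Nuncio); then Lund (Ambassador); then Eriksen, Abara and Nguyen (High Commissioner); then Brennan and Szabo (Minister Plenipotentiary).
Nakamura, Achebe and Marchetti are each Dean of a regional group, so the next rule applies.
Nakamura, Achebe and Marchetti all have date of arrival in the capital 9 Nov 2000, so the next rule applies.
Among Nakamura, Achebe and Marchetti, by years accredited (higher first): Nakamura (16 years) before Achebe (3 years) before Marchetti (2 years).
Eriksen, Abara and Nguyen are each Dean of a regional group, so the next rule applies.
Among Eriksen, Abara and Nguyen, by date of arrival in the capital (earlier first): Eriksen and Abara (16 May 1993) before Nguyen (6 Sep 1999).
Among Eriksen and Abara, by years accredited (higher first): Eriksen (25 years) before Abara (16 years).
Brennan and Szabo are each Dean of a regional group, so the next rule applies.
Brennan and Szabo both have date of arrival in the capital 23 Jul 2007, so the next rule applies.
Among Brennan and Szabo, by years accredited (higher first): Brennan (21 years) before Szabo (13 years).
Full order: Nakamura, Achebe, Marchetti, Lund, Eriksen, Abara, Nguyen, Brennan, Szabo.

Nakamura, Achebe, Marchetti, Lund, Eriksen, Abara, Nguyen, Brennan, Szabo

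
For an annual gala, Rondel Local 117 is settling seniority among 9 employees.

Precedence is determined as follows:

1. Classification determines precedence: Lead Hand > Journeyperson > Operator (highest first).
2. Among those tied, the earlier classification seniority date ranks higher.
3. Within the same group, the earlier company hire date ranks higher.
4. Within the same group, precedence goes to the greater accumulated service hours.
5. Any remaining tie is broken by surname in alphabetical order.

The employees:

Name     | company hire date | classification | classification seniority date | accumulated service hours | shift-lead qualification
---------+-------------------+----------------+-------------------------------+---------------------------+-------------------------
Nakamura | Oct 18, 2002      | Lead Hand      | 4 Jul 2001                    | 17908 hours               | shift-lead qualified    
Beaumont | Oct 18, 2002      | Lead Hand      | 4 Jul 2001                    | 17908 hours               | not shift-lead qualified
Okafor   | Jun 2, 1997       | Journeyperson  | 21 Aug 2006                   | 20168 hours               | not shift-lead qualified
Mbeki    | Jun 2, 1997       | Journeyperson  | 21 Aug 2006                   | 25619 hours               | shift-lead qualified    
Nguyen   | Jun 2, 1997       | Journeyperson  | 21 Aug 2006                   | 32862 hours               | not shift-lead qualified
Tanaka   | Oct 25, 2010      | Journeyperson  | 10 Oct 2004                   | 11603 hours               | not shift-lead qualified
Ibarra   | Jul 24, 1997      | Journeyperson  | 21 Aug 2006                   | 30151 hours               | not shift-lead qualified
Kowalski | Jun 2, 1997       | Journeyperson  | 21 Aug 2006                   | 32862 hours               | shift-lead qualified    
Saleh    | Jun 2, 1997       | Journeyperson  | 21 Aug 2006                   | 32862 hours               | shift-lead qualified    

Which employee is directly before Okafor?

Mbeki

By classification: Beaumont and Nakamura (Lead Hand); then Tanaka, Kowalski, Nguyen, Saleh, Mbeki, Okafor and Ibarra (Journeyperson).
Beaumont and Nakamura both have classification seniority date 4 Jul 2001, so the next rule applies.
Beaumont and Nakamura both have company hire date Oct 18, 2002, so the next rule applies.
Beaumont and Nakamura both have accumulated service hours 17908 hours, so the next rule applies.
Among Beaumont and Nakamura, alphabetically by surname: Beaumont before Nakamura.
Among Tanaka, Kowalski, Nguyen, Saleh, Mbeki, Okafor and Ibarra, by classification seniority date (earlier first): Tanaka (10 Oct 2004) before Kowalski, Nguyen, Saleh, Mbeki, Okafor and Ibarra (21 Aug 2006).
Among Kowalski, Nguyen, Saleh, Mbeki, Okafor and Ibarra, by company hire date (earlier first): Kowalski, Nguyen, Saleh, Mbeki and Okafor (Jun 2, 1997) before Ibarra (Jul 24, 1997).
Among Kowalski, Nguyen, Saleh, Mbeki and Okafor, by accumulated service hours (higher first): Kowalski, Nguyen and Saleh (32862 hours) before Mbeki (25619 hours) before Okafor (20168 hours).
Among Kowalski, Nguyen and Saleh, alphabetically by surname: Kowalski before Nguyen before Saleh.
Order: Beaumont, Nakamura, Tanaka, Kowalski, Nguyen, Saleh, Mbeki, Okafor, Ibarra.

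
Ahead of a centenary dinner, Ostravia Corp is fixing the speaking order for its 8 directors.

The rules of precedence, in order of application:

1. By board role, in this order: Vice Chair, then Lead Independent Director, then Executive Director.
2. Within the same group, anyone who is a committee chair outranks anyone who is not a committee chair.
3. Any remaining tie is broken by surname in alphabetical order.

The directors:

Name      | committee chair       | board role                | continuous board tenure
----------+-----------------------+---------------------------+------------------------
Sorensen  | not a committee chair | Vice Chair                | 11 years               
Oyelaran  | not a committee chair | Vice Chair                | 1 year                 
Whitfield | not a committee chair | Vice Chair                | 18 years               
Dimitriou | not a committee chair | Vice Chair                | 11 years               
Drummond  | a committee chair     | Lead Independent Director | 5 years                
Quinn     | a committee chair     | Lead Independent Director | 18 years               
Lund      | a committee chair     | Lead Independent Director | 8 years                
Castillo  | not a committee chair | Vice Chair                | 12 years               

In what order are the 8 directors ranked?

Castillo, Dimitriou, Oyelaran, Sorensen, Whitfield, Drummond, Lund, Quinn

By board role: Castillo, Dimitriou, Oyelaran, Sorensen and Whitfield (Vice Chair); then Drummond, Lund and Quinn (Lead Independent Director).
Castillo, Dimitriou, Oyelaran, Sorensen and Whitfield are each not a committee chair, so the next rule applies.
Among Castillo, Dimitriou, Oyelaran, Sorensen and Whitfield, alphabetically by surname: Castillo before Dimitriou before Oyelaran before Sorensen before Whitfield.
Drummond, Lund and Quinn are each a committee chair, so the next rule applies.
Among Drummond, Lund and Quinn, alphabetically by surname: Drummond before Lund before Quinn.
Full order: Castillo, Dimitriou, Oyelaran, Sorensen, Whitfield, Drummond, Lund, Quinn.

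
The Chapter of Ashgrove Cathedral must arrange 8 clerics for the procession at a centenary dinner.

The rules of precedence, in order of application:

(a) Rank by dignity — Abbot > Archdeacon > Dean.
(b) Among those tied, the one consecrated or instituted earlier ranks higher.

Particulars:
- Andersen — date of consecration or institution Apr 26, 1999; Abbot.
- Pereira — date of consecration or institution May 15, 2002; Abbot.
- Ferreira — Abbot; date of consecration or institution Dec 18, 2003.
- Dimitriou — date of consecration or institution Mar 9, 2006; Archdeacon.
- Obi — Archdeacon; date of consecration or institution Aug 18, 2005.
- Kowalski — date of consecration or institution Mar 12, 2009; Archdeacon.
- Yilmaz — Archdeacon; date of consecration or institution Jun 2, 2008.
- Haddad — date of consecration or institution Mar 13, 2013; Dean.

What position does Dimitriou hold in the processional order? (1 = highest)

By dignity: Andersen, Pereira and Ferreira (Abbot); then Obi, Dimitriou, Yilmaz and Kowalski (Archdeacon); then Haddad (Dean).
Among Andersen, Pereira and Ferreira, by date of consecration or institution (earlier first): Andersen (Apr 26, 1999) before Pereira (May 15, 2002) before Ferreira (Dec 18, 2003).
Among Obi, Dimitriou, Yilmaz and Kowalski, by date of consecration or institution (earlier first): Obi (Aug 18, 2005) before Dimitriou (Mar 9, 2006) before Yilmaz (Jun 2, 2008) before Kowalski (Mar 12, 2009).
Order: Andersen, Pereira, Ferreira, Obi, Dimitriou, Yilmaz, Kowalski, Haddad. So position 5.

5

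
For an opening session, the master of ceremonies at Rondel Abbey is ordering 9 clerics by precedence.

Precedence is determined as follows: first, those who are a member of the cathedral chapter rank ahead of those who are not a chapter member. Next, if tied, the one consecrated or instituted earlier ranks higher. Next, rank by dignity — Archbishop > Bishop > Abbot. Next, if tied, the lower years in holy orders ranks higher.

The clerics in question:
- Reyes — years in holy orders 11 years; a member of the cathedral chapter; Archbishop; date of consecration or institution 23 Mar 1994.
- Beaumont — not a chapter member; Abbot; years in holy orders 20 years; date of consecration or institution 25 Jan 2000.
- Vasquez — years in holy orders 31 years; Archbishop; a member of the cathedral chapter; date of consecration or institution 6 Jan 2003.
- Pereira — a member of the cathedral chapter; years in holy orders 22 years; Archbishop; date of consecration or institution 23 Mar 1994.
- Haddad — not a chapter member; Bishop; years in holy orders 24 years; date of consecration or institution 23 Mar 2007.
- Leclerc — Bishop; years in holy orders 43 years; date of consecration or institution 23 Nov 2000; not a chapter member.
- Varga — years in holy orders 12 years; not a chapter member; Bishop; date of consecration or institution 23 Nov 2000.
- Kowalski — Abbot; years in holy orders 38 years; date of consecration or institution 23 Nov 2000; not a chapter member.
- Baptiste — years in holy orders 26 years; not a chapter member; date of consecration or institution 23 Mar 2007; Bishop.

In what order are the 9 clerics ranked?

By the first rule: Reyes, Pereira and Vasquez (each a member of the cathedral chapter); then Beaumont, Varga, Leclerc, Kowalski, Haddad and Baptiste (each not a chapter member).
Among Reyes, Pereira and Vasquez, by date of consecration or institution (earlier first): Reyes and Pereira (23 Mar 1994) before Vasquez (6 Jan 2003).
Reyes and Pereira are each Archbishop, so the next rule applies.
Among Reyes and Pereira, by years in holy orders (lower first): Reyes (11 years) before Pereira (22 years).
Among Beaumont, Varga, Leclerc, Kowalski, Haddad and Baptiste, by date of consecration or institution (earlier first): Beaumont (25 Jan 2000) before Varga, Leclerc and Kowalski (23 Nov 2000) before Haddad and Baptiste (23 Mar 2007).
Among Varga, Leclerc and Kowalski, by dignity: Varga and Leclerc (Bishop) before Kowalski (Abbot).
Among Varga and Leclerc, by years in holy orders (lower first): Varga (12 years) before Leclerc (43 years).
Haddad and Baptiste are each Bishop, so the next rule applies.
Among Haddad and Baptiste, by years in holy orders (lower first): Haddad (24 years) before Baptiste (26 years).
Full order: Reyes, Pereira, Vasquez, Beaumont, Varga, Leclerc, Kowalski, Haddad, Baptiste.

Reyes, Pereira, Vasquez, Beaumont, Varga, Leclerc, Kowalski, Haddad, Baptiste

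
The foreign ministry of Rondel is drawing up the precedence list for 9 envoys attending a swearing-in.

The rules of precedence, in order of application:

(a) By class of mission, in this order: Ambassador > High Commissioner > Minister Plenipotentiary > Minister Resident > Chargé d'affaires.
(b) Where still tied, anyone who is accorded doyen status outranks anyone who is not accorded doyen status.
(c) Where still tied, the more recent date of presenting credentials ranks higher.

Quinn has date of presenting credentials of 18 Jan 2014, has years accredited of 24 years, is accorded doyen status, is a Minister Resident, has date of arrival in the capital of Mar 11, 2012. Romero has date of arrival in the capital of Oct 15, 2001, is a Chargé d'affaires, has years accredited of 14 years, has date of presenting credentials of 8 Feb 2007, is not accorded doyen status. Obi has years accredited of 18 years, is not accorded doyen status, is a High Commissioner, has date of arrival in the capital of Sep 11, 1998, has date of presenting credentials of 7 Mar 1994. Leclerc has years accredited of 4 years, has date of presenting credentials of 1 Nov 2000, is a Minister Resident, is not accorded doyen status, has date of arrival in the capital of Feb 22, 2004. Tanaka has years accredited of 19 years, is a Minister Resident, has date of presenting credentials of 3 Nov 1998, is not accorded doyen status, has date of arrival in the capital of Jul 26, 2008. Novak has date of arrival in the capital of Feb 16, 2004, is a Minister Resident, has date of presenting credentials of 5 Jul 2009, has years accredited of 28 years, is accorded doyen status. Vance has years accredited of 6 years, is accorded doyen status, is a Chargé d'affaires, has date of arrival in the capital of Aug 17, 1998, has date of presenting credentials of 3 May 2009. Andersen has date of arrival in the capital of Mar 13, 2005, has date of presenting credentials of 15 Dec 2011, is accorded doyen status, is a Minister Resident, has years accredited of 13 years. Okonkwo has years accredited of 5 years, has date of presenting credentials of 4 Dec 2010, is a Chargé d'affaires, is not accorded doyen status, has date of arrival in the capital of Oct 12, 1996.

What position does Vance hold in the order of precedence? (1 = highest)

By class of mission: Obi (High Commissioner); then Quinn, Andersen, Novak, Leclerc and Tanaka (Minister Resident); then Vance, Okonkwo and Romero (Chargé d'affaires).
Among Quinn, Andersen, Novak, Leclerc and Tanaka, accorded doyen status before not accorded doyen status: Quinn, Andersen and Novak (accorded doyen status) before Leclerc and Tanaka (not accorded doyen status).
Among Quinn, Andersen and Novak, by date of presenting credentials (later first): Quinn (18 Jan 2014) before Andersen (15 Dec 2011) before Novak (5 Jul 2009).
Among Leclerc and Tanaka, by date of presenting credentials (later first): Leclerc (1 Nov 2000) before Tanaka (3 Nov 1998).
Among Vance, Okonkwo and Romero, accorded doyen status before not accorded doyen status: Vance (accorded doyen status) before Okonkwo and Romero (not accorded doyen status).
Among Okonkwo and Romero, by date of presenting credentials (later first): Okonkwo (4 Dec 2010) before Romero (8 Feb 2007).
Order: Obi, Quinn, Andersen, Novak, Leclerc, Tanaka, Vance, Okonkwo, Romero. So position 7.

7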